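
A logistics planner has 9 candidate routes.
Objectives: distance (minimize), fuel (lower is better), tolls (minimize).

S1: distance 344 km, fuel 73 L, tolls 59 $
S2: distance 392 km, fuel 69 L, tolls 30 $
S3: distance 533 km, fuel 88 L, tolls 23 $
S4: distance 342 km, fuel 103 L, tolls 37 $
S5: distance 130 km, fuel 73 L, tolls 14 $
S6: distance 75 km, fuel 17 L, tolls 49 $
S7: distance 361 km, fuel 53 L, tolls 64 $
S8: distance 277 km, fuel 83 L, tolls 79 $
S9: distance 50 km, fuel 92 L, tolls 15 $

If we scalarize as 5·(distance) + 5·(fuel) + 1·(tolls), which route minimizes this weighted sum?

S6

S1: 5·344 + 5·73 + 1·59 = 2144
S2: 5·392 + 5·69 + 1·30 = 2335
S3: 5·533 + 5·88 + 1·23 = 3128
S4: 5·342 + 5·103 + 1·37 = 2262
S5: 5·130 + 5·73 + 1·14 = 1029
S6: 5·75 + 5·17 + 1·49 = 509
S7: 5·361 + 5·53 + 1·64 = 2134
S8: 5·277 + 5·83 + 1·79 = 1879
S9: 5·50 + 5·92 + 1·15 = 725
Lowest: S6 at 509.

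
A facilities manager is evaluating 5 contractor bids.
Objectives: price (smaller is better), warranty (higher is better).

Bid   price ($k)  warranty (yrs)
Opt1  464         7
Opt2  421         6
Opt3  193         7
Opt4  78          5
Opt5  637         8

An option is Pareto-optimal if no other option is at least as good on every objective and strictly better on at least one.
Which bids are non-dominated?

Opt1: dominated by Opt3 (price 193≤464, warranty 7≥7).
Opt2: dominated by Opt3 (price 193≤421, warranty 7≥6).
Opt3: not dominated.
Opt4: not dominated (best price).
Opt5: not dominated (best warranty).

Opt3, Opt4, Opt5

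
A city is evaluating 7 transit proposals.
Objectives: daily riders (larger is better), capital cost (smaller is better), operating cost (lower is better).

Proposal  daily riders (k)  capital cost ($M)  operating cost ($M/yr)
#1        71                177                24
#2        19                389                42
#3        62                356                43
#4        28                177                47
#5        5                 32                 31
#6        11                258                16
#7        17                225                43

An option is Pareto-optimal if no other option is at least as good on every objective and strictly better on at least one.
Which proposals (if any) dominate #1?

none

#2: worse on daily riders (19 vs 71).
#3: worse on daily riders (62 vs 71).
#4: worse on daily riders (28 vs 71).
#5: worse on daily riders (5 vs 71).
#6: worse on daily riders (11 vs 71).
#7: worse on daily riders (17 vs 71).
No option dominates #1.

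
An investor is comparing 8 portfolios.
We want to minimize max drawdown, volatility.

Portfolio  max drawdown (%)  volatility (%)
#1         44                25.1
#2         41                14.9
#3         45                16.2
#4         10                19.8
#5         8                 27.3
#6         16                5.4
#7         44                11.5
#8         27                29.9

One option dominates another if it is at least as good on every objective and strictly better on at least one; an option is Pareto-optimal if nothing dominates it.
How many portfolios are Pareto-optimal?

#1: dominated by #2 (max drawdown 41≤44, volatility 14.9≤25.1).
#2: dominated by #6 (max drawdown 16≤41, volatility 5.4≤14.9).
#3: dominated by #2 (max drawdown 41≤45, volatility 14.9≤16.2).
#4: not dominated.
#5: not dominated (best max drawdown).
#6: not dominated (best volatility).
#7: dominated by #6 (max drawdown 16≤44, volatility 5.4≤11.5).
#8: dominated by #4 (max drawdown 10≤27, volatility 19.8≤29.9).
Pareto-optimal: #4, #5, #6 → 3.

3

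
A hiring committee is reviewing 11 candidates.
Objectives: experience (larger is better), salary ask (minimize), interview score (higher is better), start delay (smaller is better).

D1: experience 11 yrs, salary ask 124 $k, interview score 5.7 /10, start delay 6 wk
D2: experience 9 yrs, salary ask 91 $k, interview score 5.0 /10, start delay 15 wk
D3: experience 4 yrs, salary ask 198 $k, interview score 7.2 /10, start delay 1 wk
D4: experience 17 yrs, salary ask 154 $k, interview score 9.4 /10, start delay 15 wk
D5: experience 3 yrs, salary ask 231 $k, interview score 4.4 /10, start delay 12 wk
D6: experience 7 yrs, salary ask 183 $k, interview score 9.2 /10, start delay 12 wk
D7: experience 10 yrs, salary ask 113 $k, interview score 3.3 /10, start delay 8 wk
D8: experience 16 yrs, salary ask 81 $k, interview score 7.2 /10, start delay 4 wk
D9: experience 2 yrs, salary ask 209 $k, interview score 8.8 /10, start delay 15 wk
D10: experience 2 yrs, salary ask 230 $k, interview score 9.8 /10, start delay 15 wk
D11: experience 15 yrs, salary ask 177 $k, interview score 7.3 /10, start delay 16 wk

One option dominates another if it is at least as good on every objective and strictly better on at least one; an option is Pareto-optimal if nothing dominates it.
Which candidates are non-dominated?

D3, D4, D6, D8, D10

D1: dominated by D8 (experience 16≥11, salary ask 81≤124, interview score 7.2≥5.7, start delay 4≤6).
D2: dominated by D8 (experience 16≥9, salary ask 81≤91, interview score 7.2≥5.0, start delay 4≤15).
D3: not dominated (best start delay).
D4: not dominated (best experience).
D5: dominated by D1 (experience 11≥3, salary ask 124≤231, interview score 5.7≥4.4, start delay 6≤12).
D6: not dominated.
D7: dominated by D8 (experience 16≥10, salary ask 81≤113, interview score 7.2≥3.3, start delay 4≤8).
D8: not dominated (best salary ask).
D9: dominated by D4 (experience 17≥2, salary ask 154≤209, interview score 9.4≥8.8, start delay 15≤15).
D10: not dominated (best interview score).
D11: dominated by D4 (experience 17≥15, salary ask 154≤177, interview score 9.4≥7.3, start delay 15≤16).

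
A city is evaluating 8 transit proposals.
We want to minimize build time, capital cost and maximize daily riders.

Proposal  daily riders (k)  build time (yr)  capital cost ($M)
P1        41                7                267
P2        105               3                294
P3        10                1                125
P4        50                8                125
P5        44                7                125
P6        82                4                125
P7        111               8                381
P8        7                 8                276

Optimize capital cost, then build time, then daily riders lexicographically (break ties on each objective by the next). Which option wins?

P3

First minimize capital cost: best is 125, kept {P3, P4, P5, P6}.
Then minimize build time: best is 1, kept {P3}.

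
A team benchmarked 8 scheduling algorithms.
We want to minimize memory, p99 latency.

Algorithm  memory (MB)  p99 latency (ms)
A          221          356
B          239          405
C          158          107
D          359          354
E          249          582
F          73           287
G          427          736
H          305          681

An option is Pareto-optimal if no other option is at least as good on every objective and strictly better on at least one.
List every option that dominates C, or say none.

A: worse on memory (221 vs 158).
B: worse on memory (239 vs 158).
D: worse on memory (359 vs 158).
E: worse on memory (249 vs 158).
F: worse on p99 latency (287 vs 107).
G: worse on memory (427 vs 158).
H: worse on memory (305 vs 158).
No option dominates C.

none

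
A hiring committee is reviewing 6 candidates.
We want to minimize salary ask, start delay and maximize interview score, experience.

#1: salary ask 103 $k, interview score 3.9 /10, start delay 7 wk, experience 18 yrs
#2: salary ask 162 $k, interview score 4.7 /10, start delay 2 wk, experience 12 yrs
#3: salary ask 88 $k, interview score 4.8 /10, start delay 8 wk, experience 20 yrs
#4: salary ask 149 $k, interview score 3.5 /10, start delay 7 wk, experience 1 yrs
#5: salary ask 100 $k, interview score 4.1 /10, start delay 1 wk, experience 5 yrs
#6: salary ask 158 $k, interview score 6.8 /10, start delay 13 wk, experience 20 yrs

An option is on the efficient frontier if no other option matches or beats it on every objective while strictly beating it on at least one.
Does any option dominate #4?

#1 vs #4: salary ask 103≤149, interview score 3.9≥3.5, start delay 7≤7, experience 18≥1 — #1 is at least as good on every objective and strictly better on at least one, so #1 dominates #4.

Yes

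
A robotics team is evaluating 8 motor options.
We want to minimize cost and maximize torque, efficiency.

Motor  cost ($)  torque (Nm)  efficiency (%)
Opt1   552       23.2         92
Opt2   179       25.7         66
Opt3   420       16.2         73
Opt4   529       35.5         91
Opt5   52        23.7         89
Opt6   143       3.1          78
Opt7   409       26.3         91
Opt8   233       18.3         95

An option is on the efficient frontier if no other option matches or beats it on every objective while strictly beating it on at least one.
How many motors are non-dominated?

6

Opt1: not dominated.
Opt2: not dominated.
Opt3: dominated by Opt5 (cost 52≤420, torque 23.7≥16.2, efficiency 89≥73).
Opt4: not dominated (best torque).
Opt5: not dominated (best cost).
Opt6: dominated by Opt5 (cost 52≤143, torque 23.7≥3.1, efficiency 89≥78).
Opt7: not dominated.
Opt8: not dominated (best efficiency).
Pareto-optimal: Opt1, Opt2, Opt4, Opt5, Opt7, Opt8 → 6.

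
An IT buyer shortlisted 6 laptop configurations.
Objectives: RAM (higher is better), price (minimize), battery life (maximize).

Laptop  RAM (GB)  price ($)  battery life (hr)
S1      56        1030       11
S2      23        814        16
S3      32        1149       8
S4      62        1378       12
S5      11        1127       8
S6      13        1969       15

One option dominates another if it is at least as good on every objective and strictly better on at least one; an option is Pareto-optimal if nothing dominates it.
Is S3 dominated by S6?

S6 vs S3: S6 is worse on RAM (13 vs 32), so it does not dominate S3.

No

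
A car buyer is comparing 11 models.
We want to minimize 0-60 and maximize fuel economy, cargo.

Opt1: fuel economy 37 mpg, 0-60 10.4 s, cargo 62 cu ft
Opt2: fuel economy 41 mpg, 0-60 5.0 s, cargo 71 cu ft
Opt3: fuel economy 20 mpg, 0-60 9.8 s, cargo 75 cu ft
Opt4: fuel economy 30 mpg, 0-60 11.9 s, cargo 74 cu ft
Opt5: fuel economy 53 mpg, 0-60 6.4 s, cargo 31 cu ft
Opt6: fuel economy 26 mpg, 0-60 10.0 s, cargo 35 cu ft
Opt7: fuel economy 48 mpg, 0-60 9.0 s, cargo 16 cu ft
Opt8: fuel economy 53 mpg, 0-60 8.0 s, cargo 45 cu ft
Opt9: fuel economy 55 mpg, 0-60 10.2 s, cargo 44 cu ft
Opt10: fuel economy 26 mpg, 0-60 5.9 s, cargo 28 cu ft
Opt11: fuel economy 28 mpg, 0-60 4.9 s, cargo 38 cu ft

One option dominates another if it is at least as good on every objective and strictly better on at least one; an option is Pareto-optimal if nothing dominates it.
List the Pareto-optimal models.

Opt2, Opt3, Opt4, Opt5, Opt8, Opt9, Opt11

Opt1: dominated by Opt2 (fuel economy 41≥37, 0-60 5.0≤10.4, cargo 71≥62).
Opt2: not dominated.
Opt3: not dominated (best cargo).
Opt4: not dominated.
Opt5: not dominated.
Opt6: dominated by Opt2 (fuel economy 41≥26, 0-60 5.0≤10.0, cargo 71≥35).
Opt7: dominated by Opt5 (fuel economy 53≥48, 0-60 6.4≤9.0, cargo 31≥16).
Opt8: not dominated.
Opt9: not dominated (best fuel economy).
Opt10: dominated by Opt2 (fuel economy 41≥26, 0-60 5.0≤5.9, cargo 71≥28).
Opt11: not dominated (best 0-60).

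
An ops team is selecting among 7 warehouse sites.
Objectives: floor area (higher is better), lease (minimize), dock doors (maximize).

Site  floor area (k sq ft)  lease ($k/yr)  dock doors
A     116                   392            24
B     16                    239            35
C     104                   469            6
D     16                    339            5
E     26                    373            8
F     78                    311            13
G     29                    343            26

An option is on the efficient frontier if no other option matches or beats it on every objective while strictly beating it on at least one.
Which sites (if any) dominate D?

B: floor area 16≥16, lease 239≤339, dock doors 35≥5 — dominates D.
F: floor area 78≥16, lease 311≤339, dock doors 13≥5 — dominates D.
Others (A, C, E, G) are each worse than D on at least one objective.

B, F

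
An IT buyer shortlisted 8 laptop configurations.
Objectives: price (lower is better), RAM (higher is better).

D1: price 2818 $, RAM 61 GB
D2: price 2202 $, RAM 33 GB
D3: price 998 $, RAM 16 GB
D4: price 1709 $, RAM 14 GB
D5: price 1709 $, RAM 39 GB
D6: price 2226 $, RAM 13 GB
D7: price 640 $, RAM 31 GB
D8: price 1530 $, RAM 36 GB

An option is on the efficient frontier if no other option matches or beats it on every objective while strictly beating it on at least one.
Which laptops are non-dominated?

D1: not dominated (best RAM).
D2: dominated by D5 (price 1709≤2202, RAM 39≥33).
D3: dominated by D7 (price 640≤998, RAM 31≥16).
D4: dominated by D3 (price 998≤1709, RAM 16≥14).
D5: not dominated.
D6: dominated by D2 (price 2202≤2226, RAM 33≥13).
D7: not dominated (best price).
D8: not dominated.

D1, D5, D7, D8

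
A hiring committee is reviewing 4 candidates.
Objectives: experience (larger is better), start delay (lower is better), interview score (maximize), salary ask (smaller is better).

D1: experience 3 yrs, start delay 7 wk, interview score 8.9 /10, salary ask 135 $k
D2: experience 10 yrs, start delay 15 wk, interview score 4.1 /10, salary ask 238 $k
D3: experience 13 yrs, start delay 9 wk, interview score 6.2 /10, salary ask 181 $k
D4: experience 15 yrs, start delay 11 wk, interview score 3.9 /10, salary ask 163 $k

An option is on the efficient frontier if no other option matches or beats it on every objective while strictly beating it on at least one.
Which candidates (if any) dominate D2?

D3

D3: experience 13≥10, start delay 9≤15, interview score 6.2≥4.1, salary ask 181≤238 — dominates D2.
Others (D1, D4) are each worse than D2 on at least one objective.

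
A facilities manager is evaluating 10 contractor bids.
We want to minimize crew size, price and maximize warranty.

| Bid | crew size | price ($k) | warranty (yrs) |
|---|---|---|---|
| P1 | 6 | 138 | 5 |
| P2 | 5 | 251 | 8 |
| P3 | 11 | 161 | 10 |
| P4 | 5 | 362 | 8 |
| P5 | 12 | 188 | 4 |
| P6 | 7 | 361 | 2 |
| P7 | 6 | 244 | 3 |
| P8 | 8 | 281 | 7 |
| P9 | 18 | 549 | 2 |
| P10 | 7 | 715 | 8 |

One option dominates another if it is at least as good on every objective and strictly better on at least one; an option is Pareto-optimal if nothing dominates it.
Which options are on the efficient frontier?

P1, P2, P3

P1: not dominated (best price).
P2: not dominated.
P3: not dominated (best warranty).
P4: dominated by P2 (crew size 5≤5, price 251≤362, warranty 8≥8).
P5: dominated by P1 (crew size 6≤12, price 138≤188, warranty 5≥4).
P6: dominated by P1 (crew size 6≤7, price 138≤361, warranty 5≥2).
P7: dominated by P1 (crew size 6≤6, price 138≤244, warranty 5≥3).
P8: dominated by P2 (crew size 5≤8, price 251≤281, warranty 8≥7).
P9: dominated by P1 (crew size 6≤18, price 138≤549, warranty 5≥2).
P10: dominated by P2 (crew size 5≤7, price 251≤715, warranty 8≥8).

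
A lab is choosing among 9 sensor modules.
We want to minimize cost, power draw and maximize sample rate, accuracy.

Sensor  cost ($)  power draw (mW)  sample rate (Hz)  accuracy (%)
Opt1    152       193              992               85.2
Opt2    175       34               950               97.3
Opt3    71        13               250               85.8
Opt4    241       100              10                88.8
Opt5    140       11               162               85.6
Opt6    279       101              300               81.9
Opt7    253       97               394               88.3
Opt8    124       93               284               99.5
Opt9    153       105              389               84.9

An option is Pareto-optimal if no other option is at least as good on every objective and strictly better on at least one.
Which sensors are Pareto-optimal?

Opt1, Opt2, Opt3, Opt5, Opt8, Opt9

Opt1: not dominated (best sample rate).
Opt2: not dominated.
Opt3: not dominated (best cost).
Opt4: dominated by Opt2 (cost 175≤241, power draw 34≤100, sample rate 950≥10, accuracy 97.3≥88.8).
Opt5: not dominated (best power draw).
Opt6: dominated by Opt2 (cost 175≤279, power draw 34≤101, sample rate 950≥300, accuracy 97.3≥81.9).
Opt7: dominated by Opt2 (cost 175≤253, power draw 34≤97, sample rate 950≥394, accuracy 97.3≥88.3).
Opt8: not dominated (best accuracy).
Opt9: not dominated.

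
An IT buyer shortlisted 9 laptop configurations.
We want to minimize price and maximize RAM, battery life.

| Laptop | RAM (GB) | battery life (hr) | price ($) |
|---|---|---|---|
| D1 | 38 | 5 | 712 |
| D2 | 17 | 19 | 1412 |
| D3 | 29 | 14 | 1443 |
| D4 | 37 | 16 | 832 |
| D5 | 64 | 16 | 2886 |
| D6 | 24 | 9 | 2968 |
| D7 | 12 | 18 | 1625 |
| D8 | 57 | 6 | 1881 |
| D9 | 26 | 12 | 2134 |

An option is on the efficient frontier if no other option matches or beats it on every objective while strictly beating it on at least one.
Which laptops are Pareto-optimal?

D1, D2, D4, D5, D8

D1: not dominated (best price).
D2: not dominated (best battery life).
D3: dominated by D4 (RAM 37≥29, battery life 16≥14, price 832≤1443).
D4: not dominated.
D5: not dominated (best RAM).
D6: dominated by D3 (RAM 29≥24, battery life 14≥9, price 1443≤2968).
D7: dominated by D2 (RAM 17≥12, battery life 19≥18, price 1412≤1625).
D8: not dominated.
D9: dominated by D3 (RAM 29≥26, battery life 14≥12, price 1443≤2134).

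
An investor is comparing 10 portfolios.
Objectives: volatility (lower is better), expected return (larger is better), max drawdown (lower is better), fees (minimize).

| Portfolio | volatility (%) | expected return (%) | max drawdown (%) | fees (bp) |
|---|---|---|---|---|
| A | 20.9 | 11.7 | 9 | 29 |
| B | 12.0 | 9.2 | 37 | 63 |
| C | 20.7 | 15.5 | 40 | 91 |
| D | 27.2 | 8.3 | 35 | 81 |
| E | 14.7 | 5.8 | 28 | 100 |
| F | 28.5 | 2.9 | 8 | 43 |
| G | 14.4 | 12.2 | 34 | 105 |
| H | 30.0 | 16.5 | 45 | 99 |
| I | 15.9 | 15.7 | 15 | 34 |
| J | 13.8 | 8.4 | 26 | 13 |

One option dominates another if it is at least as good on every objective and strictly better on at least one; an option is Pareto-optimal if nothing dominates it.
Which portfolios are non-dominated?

A, B, F, G, H, I, J

A: not dominated.
B: not dominated (best volatility).
C: dominated by I (volatility 15.9≤20.7, expected return 15.7≥15.5, max drawdown 15≤40, fees 34≤91).
D: dominated by A (volatility 20.9≤27.2, expected return 11.7≥8.3, max drawdown 9≤35, fees 29≤81).
E: dominated by J (volatility 13.8≤14.7, expected return 8.4≥5.8, max drawdown 26≤28, fees 13≤100).
F: not dominated (best max drawdown).
G: not dominated.
H: not dominated (best expected return).
I: not dominated.
J: not dominated (best fees).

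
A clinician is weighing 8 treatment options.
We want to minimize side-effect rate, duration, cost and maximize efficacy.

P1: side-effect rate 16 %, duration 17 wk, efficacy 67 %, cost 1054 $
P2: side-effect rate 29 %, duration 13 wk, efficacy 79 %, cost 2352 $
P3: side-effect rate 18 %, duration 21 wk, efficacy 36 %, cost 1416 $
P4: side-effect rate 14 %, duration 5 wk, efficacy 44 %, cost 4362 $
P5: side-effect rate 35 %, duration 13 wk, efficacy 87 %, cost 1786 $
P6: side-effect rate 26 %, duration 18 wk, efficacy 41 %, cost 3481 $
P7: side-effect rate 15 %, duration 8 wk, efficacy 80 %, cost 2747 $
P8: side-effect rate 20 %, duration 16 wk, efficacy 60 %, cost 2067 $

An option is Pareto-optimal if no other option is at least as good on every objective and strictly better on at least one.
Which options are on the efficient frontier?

P1: not dominated (best cost).
P2: not dominated.
P3: dominated by P1 (side-effect rate 16≤18, duration 17≤21, efficacy 67≥36, cost 1054≤1416).
P4: not dominated (best side-effect rate).
P5: not dominated (best efficacy).
P6: dominated by P1 (side-effect rate 16≤26, duration 17≤18, efficacy 67≥41, cost 1054≤3481).
P7: not dominated.
P8: not dominated.

P1, P2, P4, P5, P7, P8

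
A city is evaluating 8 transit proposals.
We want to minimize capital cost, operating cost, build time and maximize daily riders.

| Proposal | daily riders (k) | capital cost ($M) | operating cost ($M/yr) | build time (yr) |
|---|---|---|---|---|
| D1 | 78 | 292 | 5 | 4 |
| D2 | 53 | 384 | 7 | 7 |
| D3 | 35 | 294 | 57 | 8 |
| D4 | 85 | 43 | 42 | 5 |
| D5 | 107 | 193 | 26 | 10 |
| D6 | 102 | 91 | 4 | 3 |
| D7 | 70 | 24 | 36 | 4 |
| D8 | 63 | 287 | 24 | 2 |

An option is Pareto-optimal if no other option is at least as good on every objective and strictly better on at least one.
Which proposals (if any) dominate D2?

D1: daily riders 78≥53, capital cost 292≤384, operating cost 5≤7, build time 4≤7 — dominates D2.
D6: daily riders 102≥53, capital cost 91≤384, operating cost 4≤7, build time 3≤7 — dominates D2.
Others (D3, D4, D5, D7, D8) are each worse than D2 on at least one objective.

D1, D6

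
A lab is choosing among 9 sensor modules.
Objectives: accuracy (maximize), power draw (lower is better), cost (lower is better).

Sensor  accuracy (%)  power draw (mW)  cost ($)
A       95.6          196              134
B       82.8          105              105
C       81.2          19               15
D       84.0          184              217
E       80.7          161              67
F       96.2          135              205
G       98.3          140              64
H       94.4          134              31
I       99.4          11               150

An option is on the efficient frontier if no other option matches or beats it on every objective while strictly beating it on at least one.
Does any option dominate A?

G vs A: accuracy 98.3≥95.6, power draw 140≤196, cost 64≤134 — G is at least as good on every objective and strictly better on at least one, so G dominates A.

Yes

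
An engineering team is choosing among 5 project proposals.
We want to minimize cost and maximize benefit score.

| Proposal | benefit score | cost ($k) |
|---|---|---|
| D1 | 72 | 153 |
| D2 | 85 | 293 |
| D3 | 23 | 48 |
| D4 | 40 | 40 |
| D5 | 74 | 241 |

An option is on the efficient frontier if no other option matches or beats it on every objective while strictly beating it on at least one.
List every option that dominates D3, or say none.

D4

D4: benefit score 40≥23, cost 40≤48 — dominates D3.
Others (D1, D2, D5) are each worse than D3 on at least one objective.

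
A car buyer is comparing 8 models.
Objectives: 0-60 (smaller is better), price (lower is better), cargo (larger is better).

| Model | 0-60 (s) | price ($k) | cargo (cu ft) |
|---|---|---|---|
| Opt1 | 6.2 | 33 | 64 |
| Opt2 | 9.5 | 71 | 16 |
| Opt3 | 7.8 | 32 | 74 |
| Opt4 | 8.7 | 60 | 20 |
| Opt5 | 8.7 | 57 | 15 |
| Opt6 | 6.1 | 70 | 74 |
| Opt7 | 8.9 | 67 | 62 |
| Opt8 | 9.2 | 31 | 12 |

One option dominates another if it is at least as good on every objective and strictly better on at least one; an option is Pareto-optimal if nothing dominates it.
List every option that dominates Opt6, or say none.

Opt1: worse on 0-60 (6.2 vs 6.1).
Opt2: worse on 0-60 (9.5 vs 6.1).
Opt3: worse on 0-60 (7.8 vs 6.1).
Opt4: worse on 0-60 (8.7 vs 6.1).
Opt5: worse on 0-60 (8.7 vs 6.1).
Opt7: worse on 0-60 (8.9 vs 6.1).
Opt8: worse on 0-60 (9.2 vs 6.1).
No option dominates Opt6.

none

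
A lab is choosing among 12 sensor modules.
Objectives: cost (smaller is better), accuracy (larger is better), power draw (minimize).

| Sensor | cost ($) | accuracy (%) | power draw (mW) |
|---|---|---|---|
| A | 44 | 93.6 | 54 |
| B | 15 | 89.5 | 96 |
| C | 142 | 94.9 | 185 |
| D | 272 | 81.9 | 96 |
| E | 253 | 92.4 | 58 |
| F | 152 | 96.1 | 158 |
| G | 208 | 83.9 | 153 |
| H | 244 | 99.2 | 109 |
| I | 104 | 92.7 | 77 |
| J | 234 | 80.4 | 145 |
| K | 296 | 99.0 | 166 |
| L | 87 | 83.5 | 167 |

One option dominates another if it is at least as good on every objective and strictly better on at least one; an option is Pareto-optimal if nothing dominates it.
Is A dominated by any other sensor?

B: worse on accuracy (89.5 vs 93.6).
C: worse on cost (142 vs 44).
D: worse on cost (272 vs 44).
E: worse on cost (253 vs 44).
F: worse on cost (152 vs 44).
G: worse on cost (208 vs 44).
H: worse on cost (244 vs 44).
I: worse on cost (104 vs 44).
J: worse on cost (234 vs 44).
K: worse on cost (296 vs 44).
L: worse on cost (87 vs 44).
No option is at least as good as A on every objective and strictly better on one.

No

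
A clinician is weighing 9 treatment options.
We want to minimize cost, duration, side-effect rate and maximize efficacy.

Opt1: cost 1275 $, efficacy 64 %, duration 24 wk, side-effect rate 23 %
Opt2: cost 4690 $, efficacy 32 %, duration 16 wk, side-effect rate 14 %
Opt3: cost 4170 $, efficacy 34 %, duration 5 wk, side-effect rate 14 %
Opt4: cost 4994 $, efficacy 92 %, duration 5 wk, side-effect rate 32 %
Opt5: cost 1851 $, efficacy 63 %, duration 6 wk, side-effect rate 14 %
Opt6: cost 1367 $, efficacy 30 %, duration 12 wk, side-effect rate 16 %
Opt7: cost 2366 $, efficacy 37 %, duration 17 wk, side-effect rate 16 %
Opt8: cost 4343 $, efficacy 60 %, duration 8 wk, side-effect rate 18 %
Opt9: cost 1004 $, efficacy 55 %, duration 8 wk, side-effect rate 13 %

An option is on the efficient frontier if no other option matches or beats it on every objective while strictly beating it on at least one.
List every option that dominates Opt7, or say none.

Opt5, Opt9

Opt5: cost 1851≤2366, efficacy 63≥37, duration 6≤17, side-effect rate 14≤16 — dominates Opt7.
Opt9: cost 1004≤2366, efficacy 55≥37, duration 8≤17, side-effect rate 13≤16 — dominates Opt7.
Others (Opt1, Opt2, Opt3, Opt4, Opt6, Opt8) are each worse than Opt7 on at least one objective.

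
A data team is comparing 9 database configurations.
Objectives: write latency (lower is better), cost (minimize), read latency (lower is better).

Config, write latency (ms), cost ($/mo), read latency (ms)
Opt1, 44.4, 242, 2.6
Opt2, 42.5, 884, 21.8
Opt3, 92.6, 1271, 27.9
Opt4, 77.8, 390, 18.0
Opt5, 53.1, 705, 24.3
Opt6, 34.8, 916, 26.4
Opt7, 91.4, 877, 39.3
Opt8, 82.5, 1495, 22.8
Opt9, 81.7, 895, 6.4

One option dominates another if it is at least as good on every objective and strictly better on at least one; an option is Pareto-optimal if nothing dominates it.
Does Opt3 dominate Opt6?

Opt3 vs Opt6: Opt3 is worse on write latency (92.6 vs 34.8), so it does not dominate Opt6.

No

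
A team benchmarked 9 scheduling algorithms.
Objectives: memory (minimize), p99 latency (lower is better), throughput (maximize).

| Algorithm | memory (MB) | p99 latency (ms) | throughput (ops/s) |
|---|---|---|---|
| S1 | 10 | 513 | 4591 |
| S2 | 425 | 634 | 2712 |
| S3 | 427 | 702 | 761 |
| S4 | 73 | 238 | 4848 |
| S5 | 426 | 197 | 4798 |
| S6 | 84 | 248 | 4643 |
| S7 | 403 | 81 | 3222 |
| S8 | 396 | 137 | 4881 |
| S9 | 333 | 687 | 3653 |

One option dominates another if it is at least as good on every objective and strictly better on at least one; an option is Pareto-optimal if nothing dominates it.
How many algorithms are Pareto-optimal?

S1: not dominated (best memory).
S2: dominated by S1 (memory 10≤425, p99 latency 513≤634, throughput 4591≥2712).
S3: dominated by S1 (memory 10≤427, p99 latency 513≤702, throughput 4591≥761).
S4: not dominated.
S5: dominated by S8 (memory 396≤426, p99 latency 137≤197, throughput 4881≥4798).
S6: dominated by S4 (memory 73≤84, p99 latency 238≤248, throughput 4848≥4643).
S7: not dominated (best p99 latency).
S8: not dominated (best throughput).
S9: dominated by S1 (memory 10≤333, p99 latency 513≤687, throughput 4591≥3653).
Pareto-optimal: S1, S4, S7, S8 → 4.

4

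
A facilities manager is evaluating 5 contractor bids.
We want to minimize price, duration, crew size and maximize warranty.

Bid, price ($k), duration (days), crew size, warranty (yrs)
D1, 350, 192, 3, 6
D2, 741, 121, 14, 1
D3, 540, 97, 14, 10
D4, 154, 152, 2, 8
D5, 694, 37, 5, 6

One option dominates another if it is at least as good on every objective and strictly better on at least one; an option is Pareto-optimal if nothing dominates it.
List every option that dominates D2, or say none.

D3: price 540≤741, duration 97≤121, crew size 14≤14, warranty 10≥1 — dominates D2.
D5: price 694≤741, duration 37≤121, crew size 5≤14, warranty 6≥1 — dominates D2.
Others (D1, D4) are each worse than D2 on at least one objective.

D3, D5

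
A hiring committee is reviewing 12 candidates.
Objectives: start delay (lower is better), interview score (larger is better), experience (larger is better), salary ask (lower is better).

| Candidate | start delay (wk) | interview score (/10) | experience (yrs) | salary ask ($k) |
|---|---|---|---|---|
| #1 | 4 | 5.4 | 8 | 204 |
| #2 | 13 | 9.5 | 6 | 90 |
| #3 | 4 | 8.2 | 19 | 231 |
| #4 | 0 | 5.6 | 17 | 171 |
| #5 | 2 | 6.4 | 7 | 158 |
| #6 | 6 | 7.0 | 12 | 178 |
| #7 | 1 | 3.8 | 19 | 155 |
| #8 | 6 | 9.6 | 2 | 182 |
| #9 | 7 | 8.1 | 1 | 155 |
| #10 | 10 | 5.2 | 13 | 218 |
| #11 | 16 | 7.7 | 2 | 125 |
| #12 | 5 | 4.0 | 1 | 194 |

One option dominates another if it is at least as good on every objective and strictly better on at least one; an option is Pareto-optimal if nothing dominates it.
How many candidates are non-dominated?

8

#1: dominated by #4 (start delay 0≤4, interview score 5.6≥5.4, experience 17≥8, salary ask 171≤204).
#2: not dominated (best salary ask).
#3: not dominated.
#4: not dominated (best start delay).
#5: not dominated.
#6: not dominated.
#7: not dominated.
#8: not dominated (best interview score).
#9: not dominated.
#10: dominated by #4 (start delay 0≤10, interview score 5.6≥5.2, experience 17≥13, salary ask 171≤218).
#11: dominated by #2 (start delay 13≤16, interview score 9.5≥7.7, experience 6≥2, salary ask 90≤125).
#12: dominated by #4 (start delay 0≤5, interview score 5.6≥4.0, experience 17≥1, salary ask 171≤194).
Pareto-optimal: #2, #3, #4, #5, #6, #7, #8, #9 → 8.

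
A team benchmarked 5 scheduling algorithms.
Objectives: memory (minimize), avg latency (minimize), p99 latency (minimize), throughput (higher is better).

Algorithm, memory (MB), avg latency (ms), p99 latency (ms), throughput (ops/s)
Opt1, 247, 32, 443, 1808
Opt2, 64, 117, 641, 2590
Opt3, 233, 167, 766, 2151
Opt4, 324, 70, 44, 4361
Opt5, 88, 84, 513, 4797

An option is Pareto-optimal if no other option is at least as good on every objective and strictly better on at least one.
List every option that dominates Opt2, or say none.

none

Opt1: worse on memory (247 vs 64).
Opt3: worse on memory (233 vs 64).
Opt4: worse on memory (324 vs 64).
Opt5: worse on memory (88 vs 64).
No option dominates Opt2.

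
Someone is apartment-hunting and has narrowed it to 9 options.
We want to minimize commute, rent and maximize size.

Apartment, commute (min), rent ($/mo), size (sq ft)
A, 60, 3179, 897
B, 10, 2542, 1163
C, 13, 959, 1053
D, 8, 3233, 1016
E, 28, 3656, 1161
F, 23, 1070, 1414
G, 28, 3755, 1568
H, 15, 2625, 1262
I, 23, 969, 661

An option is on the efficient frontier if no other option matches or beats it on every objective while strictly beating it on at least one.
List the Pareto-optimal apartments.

B, C, D, F, G, H

A: dominated by B (commute 10≤60, rent 2542≤3179, size 1163≥897).
B: not dominated.
C: not dominated (best rent).
D: not dominated (best commute).
E: dominated by B (commute 10≤28, rent 2542≤3656, size 1163≥1161).
F: not dominated.
G: not dominated (best size).
H: not dominated.
I: dominated by C (commute 13≤23, rent 959≤969, size 1053≥661).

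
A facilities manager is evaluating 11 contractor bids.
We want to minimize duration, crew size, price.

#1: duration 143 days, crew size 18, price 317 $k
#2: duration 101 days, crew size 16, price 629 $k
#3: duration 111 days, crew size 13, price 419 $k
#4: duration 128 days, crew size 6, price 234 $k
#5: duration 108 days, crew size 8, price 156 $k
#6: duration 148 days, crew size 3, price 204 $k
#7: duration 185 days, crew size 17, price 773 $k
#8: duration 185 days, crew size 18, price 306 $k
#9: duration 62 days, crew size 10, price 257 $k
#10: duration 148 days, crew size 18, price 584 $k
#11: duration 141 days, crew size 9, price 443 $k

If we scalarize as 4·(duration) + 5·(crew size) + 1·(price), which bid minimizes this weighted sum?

#9

#1: 4·143 + 5·18 + 1·317 = 979
#2: 4·101 + 5·16 + 1·629 = 1113
#3: 4·111 + 5·13 + 1·419 = 928
#4: 4·128 + 5·6 + 1·234 = 776
#5: 4·108 + 5·8 + 1·156 = 628
#6: 4·148 + 5·3 + 1·204 = 811
#7: 4·185 + 5·17 + 1·773 = 1598
#8: 4·185 + 5·18 + 1·306 = 1136
#9: 4·62 + 5·10 + 1·257 = 555
#10: 4·148 + 5·18 + 1·584 = 1266
#11: 4·141 + 5·9 + 1·443 = 1052
Lowest: #9 at 555.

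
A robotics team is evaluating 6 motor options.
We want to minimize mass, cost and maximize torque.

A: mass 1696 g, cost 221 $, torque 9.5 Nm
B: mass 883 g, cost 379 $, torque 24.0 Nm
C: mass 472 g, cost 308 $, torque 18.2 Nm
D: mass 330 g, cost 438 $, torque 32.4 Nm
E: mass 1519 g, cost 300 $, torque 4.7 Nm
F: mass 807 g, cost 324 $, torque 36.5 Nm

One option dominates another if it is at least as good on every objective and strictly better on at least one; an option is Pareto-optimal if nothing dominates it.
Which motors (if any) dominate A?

none

B: worse on cost (379 vs 221).
C: worse on cost (308 vs 221).
D: worse on cost (438 vs 221).
E: worse on cost (300 vs 221).
F: worse on cost (324 vs 221).
No option dominates A.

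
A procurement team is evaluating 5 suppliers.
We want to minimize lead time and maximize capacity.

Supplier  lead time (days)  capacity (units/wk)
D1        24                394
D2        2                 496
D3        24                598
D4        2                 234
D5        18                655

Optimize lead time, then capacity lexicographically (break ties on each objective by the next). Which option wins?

D2

First minimize lead time: best is 2, kept {D2, D4}.
Then maximize capacity: best is 496, kept {D2}.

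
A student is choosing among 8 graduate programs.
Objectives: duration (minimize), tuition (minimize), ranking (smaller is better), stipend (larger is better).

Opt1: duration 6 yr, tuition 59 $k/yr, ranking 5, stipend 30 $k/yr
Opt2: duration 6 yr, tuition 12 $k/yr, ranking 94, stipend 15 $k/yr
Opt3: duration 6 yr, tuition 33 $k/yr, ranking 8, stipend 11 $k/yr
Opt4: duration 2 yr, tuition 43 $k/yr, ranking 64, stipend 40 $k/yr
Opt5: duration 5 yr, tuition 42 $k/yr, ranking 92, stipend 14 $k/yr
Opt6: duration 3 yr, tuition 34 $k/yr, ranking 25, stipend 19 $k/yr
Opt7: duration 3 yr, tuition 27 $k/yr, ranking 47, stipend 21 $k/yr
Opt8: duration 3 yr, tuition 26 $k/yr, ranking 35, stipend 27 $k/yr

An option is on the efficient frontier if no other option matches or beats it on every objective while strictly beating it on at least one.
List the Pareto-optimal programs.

Opt1: not dominated (best ranking).
Opt2: not dominated (best tuition).
Opt3: not dominated.
Opt4: not dominated (best duration).
Opt5: dominated by Opt6 (duration 3≤5, tuition 34≤42, ranking 25≤92, stipend 19≥14).
Opt6: not dominated.
Opt7: dominated by Opt8 (duration 3≤3, tuition 26≤27, ranking 35≤47, stipend 27≥21).
Opt8: not dominated.

Opt1, Opt2, Opt3, Opt4, Opt6, Opt8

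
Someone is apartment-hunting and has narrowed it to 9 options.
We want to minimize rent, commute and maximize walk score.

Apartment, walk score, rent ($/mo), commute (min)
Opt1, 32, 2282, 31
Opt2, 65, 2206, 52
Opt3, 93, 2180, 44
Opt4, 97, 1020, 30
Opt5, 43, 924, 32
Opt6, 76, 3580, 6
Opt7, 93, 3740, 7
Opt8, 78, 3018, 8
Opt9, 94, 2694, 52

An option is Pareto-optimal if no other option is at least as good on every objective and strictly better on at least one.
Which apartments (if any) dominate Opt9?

Opt4

Opt4: walk score 97≥94, rent 1020≤2694, commute 30≤52 — dominates Opt9.
Others (Opt1, Opt2, Opt3, Opt5, Opt6, Opt7, Opt8) are each worse than Opt9 on at least one objective.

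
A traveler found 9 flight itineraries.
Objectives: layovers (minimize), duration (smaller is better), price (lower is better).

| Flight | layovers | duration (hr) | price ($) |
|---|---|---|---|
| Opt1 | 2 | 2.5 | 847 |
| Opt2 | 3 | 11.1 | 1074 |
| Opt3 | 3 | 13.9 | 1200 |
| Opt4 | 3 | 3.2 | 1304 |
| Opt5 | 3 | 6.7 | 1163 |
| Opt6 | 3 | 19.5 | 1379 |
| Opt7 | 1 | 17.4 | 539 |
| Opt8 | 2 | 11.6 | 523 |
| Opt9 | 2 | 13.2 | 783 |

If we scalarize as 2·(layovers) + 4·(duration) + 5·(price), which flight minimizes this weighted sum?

Opt1: 2·2 + 4·2.5 + 5·847 = 4249.0
Opt2: 2·3 + 4·11.1 + 5·1074 = 5420.4
Opt3: 2·3 + 4·13.9 + 5·1200 = 6061.6
Opt4: 2·3 + 4·3.2 + 5·1304 = 6538.8
Opt5: 2·3 + 4·6.7 + 5·1163 = 5847.8
Opt6: 2·3 + 4·19.5 + 5·1379 = 6979.0
Opt7: 2·1 + 4·17.4 + 5·539 = 2766.6
Opt8: 2·2 + 4·11.6 + 5·523 = 2665.4
Opt9: 2·2 + 4·13.2 + 5·783 = 3971.8
Lowest: Opt8 at 2665.4.

Opt8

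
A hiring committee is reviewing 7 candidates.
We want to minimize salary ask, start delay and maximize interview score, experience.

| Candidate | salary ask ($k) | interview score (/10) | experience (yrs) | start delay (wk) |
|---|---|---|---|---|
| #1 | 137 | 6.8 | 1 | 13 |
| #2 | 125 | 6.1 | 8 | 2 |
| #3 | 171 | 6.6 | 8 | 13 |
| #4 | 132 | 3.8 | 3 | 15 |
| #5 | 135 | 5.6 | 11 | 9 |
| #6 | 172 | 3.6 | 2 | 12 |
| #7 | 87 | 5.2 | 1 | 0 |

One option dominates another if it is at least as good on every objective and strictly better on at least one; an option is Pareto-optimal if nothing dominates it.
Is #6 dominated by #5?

Yes

#5 vs #6: salary ask 135≤172, interview score 5.6≥3.6, experience 11≥2, start delay 9≤12 — #5 is at least as good on every objective with at least one strict improvement.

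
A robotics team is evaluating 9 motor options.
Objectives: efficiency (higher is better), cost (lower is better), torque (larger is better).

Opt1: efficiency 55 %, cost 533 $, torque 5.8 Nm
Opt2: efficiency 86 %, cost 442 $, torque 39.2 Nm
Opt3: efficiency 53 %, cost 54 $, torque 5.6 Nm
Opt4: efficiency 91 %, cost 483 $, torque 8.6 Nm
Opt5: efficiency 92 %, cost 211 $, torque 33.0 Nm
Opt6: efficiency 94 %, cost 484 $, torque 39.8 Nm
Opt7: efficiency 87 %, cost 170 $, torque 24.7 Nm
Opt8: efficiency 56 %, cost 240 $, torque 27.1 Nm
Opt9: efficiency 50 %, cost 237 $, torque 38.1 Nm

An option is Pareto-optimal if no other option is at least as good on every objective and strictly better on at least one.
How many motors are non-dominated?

6

Opt1: dominated by Opt2 (efficiency 86≥55, cost 442≤533, torque 39.2≥5.8).
Opt2: not dominated.
Opt3: not dominated (best cost).
Opt4: dominated by Opt5 (efficiency 92≥91, cost 211≤483, torque 33.0≥8.6).
Opt5: not dominated.
Opt6: not dominated (best efficiency).
Opt7: not dominated.
Opt8: dominated by Opt5 (efficiency 92≥56, cost 211≤240, torque 33.0≥27.1).
Opt9: not dominated.
Pareto-optimal: Opt2, Opt3, Opt5, Opt6, Opt7, Opt9 → 6.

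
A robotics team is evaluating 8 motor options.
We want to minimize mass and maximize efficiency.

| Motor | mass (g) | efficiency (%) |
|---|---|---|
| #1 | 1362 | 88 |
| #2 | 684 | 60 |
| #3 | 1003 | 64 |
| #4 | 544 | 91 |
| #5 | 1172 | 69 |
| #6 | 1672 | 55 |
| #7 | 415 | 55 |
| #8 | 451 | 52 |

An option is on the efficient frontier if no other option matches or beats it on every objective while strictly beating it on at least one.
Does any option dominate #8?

#7 vs #8: mass 415≤451, efficiency 55≥52 — #7 is at least as good on every objective and strictly better on at least one, so #7 dominates #8.

Yes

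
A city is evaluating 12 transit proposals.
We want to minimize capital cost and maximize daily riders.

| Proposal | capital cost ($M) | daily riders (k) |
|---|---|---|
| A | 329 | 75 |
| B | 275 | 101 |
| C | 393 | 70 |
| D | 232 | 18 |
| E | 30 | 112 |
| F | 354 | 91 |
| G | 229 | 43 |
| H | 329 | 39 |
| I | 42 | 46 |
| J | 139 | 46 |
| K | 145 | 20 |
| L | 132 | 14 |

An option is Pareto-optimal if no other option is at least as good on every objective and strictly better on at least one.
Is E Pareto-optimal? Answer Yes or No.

A: worse on capital cost (329 vs 30).
B: worse on capital cost (275 vs 30).
C: worse on capital cost (393 vs 30).
D: worse on capital cost (232 vs 30).
F: worse on capital cost (354 vs 30).
G: worse on capital cost (229 vs 30).
H: worse on capital cost (329 vs 30).
I: worse on capital cost (42 vs 30).
J: worse on capital cost (139 vs 30).
K: worse on capital cost (145 vs 30).
L: worse on capital cost (132 vs 30).
No option is at least as good as E on every objective and strictly better on one.

Yes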